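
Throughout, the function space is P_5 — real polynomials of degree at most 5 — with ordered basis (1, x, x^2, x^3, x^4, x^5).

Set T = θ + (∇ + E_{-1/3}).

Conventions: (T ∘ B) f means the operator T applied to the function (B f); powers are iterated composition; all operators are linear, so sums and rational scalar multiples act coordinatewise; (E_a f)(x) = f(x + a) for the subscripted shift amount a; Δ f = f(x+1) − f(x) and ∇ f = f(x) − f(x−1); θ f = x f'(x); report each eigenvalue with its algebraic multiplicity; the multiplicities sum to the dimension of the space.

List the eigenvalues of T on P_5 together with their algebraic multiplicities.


λ = 1 (multiplicity 1), λ = 2 (multiplicity 1), λ = 3 (multiplicity 1), λ = 4 (multiplicity 1), λ = 5 (multiplicity 1), λ = 6 (multiplicity 1)

image of 1: 1
image of x: 2x + 2/3
image of x^2: 3x^2 + (4/3)x - 8/9
image of x^3: 4x^3 + 2x^2 - (8/3)x + 26/27
image of x^4: 5x^4 + (8/3)x^3 - (16/3)x^2 + (104/27)x - 80/81
image of x^5: 6x^5 + (10/3)x^4 - (80/9)x^3 + (260/27)x^2 - (400/81)x + 242/243
the matrix is upper triangular; its diagonal is (1, 2, 3, 4, 5, 6)
for a triangular matrix the eigenvalues are the diagonal entries, with algebraic multiplicity their repetition count


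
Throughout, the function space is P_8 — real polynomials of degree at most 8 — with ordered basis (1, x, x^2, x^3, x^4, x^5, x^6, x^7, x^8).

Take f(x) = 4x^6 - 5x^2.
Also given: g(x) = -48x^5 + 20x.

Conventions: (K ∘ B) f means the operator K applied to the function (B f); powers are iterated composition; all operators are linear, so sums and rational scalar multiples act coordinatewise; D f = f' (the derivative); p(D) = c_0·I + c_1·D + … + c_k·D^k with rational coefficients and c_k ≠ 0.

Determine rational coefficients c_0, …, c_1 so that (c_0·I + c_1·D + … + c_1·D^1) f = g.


D^0 f = 4x^6 - 5x^2
D^1 f = 24x^5 - 10x
matching coefficients of g against c_0 f + c_1 Df + … from the top degree down determines the c_i
solution: c_0 = 0, c_1 = -2

c_0 = 0, c_1 = -2


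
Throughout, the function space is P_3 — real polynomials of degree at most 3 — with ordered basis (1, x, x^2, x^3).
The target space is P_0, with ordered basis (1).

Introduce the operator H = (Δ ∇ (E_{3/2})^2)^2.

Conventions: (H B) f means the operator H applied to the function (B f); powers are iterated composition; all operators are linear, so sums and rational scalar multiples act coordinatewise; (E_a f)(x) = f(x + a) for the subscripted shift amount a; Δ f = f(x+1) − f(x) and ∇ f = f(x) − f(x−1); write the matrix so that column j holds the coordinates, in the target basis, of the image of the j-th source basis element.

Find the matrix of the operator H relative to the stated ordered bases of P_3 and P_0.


the matrix is [[0, 0, 0, 0]] (rows listed top to bottom)

image of 1: 0
image of x: 0
image of x^2: 0
image of x^3: 0
each image's coordinates form column j of the matrix


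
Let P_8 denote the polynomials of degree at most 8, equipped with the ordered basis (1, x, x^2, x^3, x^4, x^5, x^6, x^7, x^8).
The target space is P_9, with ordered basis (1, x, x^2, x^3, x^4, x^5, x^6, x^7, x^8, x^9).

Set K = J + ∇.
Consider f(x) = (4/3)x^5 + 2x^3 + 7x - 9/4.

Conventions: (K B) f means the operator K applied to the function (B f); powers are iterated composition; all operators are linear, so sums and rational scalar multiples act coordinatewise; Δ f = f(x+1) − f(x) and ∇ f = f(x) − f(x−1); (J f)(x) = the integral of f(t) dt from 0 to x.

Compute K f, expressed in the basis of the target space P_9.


J f = (2/9)x^6 + (1/2)x^4 + (7/2)x^2 - (9/4)x
∇ f = (20/3)x^4 - (40/3)x^3 + (58/3)x^2 - (38/3)x + 31/3
(J + ∇) f = (2/9)x^6 + (43/6)x^4 - (40/3)x^3 + (137/6)x^2 - (179/12)x + 31/3

the result is g(x) = (2/9)x^6 + (43/6)x^4 - (40/3)x^3 + (137/6)x^2 - (179/12)x + 31/3


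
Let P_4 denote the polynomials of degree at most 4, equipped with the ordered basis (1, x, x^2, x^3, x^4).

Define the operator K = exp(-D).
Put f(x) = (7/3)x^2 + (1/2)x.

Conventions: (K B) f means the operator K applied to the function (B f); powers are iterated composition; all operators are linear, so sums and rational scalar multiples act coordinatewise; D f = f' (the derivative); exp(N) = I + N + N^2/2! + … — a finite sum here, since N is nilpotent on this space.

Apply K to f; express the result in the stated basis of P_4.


g(x) = (7/3)x^2 - (25/6)x + 11/6

order-1 term: -(14/3)x - 1/2
order-2 term: 7/3
the series for exp(-D) f terminates at order 2
exp(-D) f = (7/3)x^2 - (25/6)x + 11/6


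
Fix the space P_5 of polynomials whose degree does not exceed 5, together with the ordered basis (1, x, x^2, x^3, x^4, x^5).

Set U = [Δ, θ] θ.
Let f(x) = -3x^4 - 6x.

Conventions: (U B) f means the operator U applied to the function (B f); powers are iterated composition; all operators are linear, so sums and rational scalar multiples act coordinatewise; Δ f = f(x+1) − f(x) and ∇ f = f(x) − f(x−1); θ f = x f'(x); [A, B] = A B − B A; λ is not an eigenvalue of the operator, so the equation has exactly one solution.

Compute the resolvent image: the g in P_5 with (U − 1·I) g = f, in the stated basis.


the result is g(x) = 3x^4 + 48x^3 + 576x^2 + 3318x + 6102

write g with unknown coordinates in the stated basis and equate coefficients in (U − 1·I) g = f
solving from the highest basis element down gives g = 3x^4 + 48x^3 + 576x^2 + 3318x + 6102
check: U g = 48x^3 + 576x^2 + 3312x + 6102
so U g − 1·g = -3x^4 - 6x = f ✓


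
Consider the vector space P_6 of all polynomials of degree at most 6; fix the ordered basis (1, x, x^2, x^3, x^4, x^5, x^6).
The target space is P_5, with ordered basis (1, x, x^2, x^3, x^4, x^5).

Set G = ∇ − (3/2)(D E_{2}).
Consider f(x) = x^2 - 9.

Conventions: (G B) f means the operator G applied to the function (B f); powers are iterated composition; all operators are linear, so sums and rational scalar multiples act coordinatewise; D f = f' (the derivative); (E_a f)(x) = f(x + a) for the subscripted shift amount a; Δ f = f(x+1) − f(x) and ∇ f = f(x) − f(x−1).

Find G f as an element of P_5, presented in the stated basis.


the image equals g(x) = -x - 7

∇ f = 2x - 1
E_{2} f = x^2 + 4x - 5
D E_{2} f = 2x + 4
(-(3/2)(D E_{2})) f = -3x - 6
(∇ − (3/2)(D E_{2})) f = -x - 7


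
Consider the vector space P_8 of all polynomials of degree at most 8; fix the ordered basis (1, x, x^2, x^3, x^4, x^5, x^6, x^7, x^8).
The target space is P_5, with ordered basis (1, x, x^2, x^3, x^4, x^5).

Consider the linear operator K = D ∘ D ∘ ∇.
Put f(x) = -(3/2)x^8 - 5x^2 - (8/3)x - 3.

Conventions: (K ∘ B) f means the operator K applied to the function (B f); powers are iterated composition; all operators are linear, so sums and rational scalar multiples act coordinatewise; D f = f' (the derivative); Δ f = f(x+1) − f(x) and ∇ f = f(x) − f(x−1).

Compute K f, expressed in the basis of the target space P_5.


g(x) = -504x^5 + 1260x^4 - 1680x^3 + 1260x^2 - 504x + 84

∇ f = -12x^7 + 42x^6 - 84x^5 + 105x^4 - 84x^3 + 42x^2 - 22x + 23/6
D ∇ f = -84x^6 + 252x^5 - 420x^4 + 420x^3 - 252x^2 + 84x - 22
D (D ∘ ∇) f = -504x^5 + 1260x^4 - 1680x^3 + 1260x^2 - 504x + 84


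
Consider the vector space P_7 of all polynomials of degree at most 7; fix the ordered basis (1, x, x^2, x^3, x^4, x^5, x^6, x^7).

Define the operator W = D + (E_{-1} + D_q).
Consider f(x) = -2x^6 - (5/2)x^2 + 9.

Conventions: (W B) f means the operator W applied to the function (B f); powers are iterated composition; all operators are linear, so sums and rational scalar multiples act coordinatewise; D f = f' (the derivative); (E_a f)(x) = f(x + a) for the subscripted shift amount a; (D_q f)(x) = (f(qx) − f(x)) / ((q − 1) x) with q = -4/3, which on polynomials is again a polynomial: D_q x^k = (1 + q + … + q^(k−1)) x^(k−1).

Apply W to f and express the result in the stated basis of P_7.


g(x) = -2x^6 + (962/243)x^5 - 30x^4 + 40x^3 - (65/2)x^2 + (77/6)x + 9/2

D f = -12x^5 - 5x
E_{-1} f = -2x^6 + 12x^5 - 30x^4 + 40x^3 - (65/2)x^2 + 17x + 9/2
D_q f = (962/243)x^5 + (5/6)x
(E_{-1} + D_q) f = -2x^6 + (3878/243)x^5 - 30x^4 + 40x^3 - (65/2)x^2 + (107/6)x + 9/2
(D + (E_{-1} + D_q)) f = -2x^6 + (962/243)x^5 - 30x^4 + 40x^3 - (65/2)x^2 + (77/6)x + 9/2


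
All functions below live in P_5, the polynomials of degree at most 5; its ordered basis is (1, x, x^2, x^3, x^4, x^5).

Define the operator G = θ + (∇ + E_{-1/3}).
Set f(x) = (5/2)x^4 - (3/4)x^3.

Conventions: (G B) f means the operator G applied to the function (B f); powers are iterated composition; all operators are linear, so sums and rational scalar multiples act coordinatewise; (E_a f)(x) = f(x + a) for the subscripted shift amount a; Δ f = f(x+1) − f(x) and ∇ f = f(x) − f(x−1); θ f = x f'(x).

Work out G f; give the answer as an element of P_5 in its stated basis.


the image equals g(x) = (25/2)x^4 + (11/3)x^3 - (89/6)x^2 + (314/27)x - 517/162

θ f = 10x^4 - (9/4)x^3
∇ f = 10x^3 - (69/4)x^2 + (49/4)x - 13/4
E_{-1/3} f = (5/2)x^4 - (49/12)x^3 + (29/12)x^2 - (67/108)x + 19/324
(∇ + E_{-1/3}) f = (5/2)x^4 + (71/12)x^3 - (89/6)x^2 + (314/27)x - 517/162
(θ + (∇ + E_{-1/3})) f = (25/2)x^4 + (11/3)x^3 - (89/6)x^2 + (314/27)x - 517/162


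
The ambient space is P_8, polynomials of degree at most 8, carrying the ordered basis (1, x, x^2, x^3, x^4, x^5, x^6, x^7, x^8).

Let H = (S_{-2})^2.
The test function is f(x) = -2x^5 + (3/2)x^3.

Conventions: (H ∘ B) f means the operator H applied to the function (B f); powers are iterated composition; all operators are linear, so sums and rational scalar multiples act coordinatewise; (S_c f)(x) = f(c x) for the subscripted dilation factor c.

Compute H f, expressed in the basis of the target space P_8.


S_{-2} f = 64x^5 - 12x^3
S_{-2} S_{-2} f = -2048x^5 + 96x^3

the image equals g(x) = -2048x^5 + 96x^3


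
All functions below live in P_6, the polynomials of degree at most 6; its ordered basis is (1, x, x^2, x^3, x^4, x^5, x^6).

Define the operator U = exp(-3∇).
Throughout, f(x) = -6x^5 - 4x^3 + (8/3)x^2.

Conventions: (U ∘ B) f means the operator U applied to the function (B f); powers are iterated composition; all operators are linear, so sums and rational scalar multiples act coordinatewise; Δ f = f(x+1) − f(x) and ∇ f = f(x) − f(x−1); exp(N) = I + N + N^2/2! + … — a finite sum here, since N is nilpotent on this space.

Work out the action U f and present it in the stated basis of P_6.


the image equals g(x) = -6x^5 + 90x^4 - 724x^3 + (10376/3)x^2 - 9430x + 11456

order-1 term: 90x^4 - 180x^3 + 216x^2 - 142x + 38
order-2 term: -540x^3 + 1620x^2 - 1998x + 942
order-3 term: 1620x^2 - 4860x + 4158
order-4 term: -2430x + 4860
order-5 term: 1458
the series for exp(-3∇) f terminates at order 5
exp(-3∇) f = -6x^5 + 90x^4 - 724x^3 + (10376/3)x^2 - 9430x + 11456


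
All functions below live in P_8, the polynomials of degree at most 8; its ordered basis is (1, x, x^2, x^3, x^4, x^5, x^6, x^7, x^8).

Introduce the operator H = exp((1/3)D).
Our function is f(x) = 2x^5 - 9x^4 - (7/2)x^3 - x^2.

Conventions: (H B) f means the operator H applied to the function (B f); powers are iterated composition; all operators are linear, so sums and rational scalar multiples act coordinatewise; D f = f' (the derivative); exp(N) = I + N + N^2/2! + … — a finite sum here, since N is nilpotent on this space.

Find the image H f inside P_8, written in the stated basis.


order-1 term: (10/3)x^4 - 12x^3 - (7/2)x^2 - (2/3)x
order-2 term: (20/9)x^3 - 6x^2 - (7/6)x - 1/9
order-3 term: (20/27)x^2 - (4/3)x - 7/54
order-4 term: (10/81)x - 1/9
order-5 term: 2/243
the series for exp((1/3)D) f terminates at order 5
exp((1/3)D) f = 2x^5 - (17/3)x^4 - (239/18)x^3 - (527/54)x^2 - (493/162)x - 167/486

the image equals g(x) = 2x^5 - (17/3)x^4 - (239/18)x^3 - (527/54)x^2 - (493/162)x - 167/486


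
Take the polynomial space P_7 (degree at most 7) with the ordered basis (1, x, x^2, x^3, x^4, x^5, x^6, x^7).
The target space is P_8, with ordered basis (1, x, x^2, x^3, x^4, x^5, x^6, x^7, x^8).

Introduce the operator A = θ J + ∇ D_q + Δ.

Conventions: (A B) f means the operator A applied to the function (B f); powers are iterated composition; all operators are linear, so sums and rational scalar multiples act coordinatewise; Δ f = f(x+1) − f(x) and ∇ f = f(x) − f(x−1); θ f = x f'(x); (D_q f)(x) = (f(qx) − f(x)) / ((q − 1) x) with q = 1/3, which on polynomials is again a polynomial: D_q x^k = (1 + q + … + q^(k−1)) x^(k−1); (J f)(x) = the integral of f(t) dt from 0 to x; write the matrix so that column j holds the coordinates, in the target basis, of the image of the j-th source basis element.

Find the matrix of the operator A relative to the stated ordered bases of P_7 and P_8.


image of 1: x
image of x: x^2 + 1
image of x^2: x^3 + 2x + 7/3
image of x^3: x^4 + 3x^2 + (53/9)x - 4/9
image of x^4: x^5 + 4x^3 + (94/9)x^2 - (4/9)x + 67/27
image of x^5: x^6 + 5x^4 + (1294/81)x^3 + (28/27)x^2 + (889/81)x - 40/81
image of x^6: x^7 + 6x^5 + (5465/243)x^4 + (1220/243)x^3 + (7285/243)x^2 - (362/243)x + 607/243
image of x^7: x^8 + 7x^6 + (7289/243)x^5 + (3040/243)x^4 + (47375/729)x^3 - (362/243)x^2 + (3887/243)x - 364/729
each image's coordinates form column j of the matrix

the matrix is [[0, 1, 7/3, -4/9, 67/27, -40/81, 607/243, -364/729]; [1, 0, 2, 53/9, -4/9, 889/81, -362/243, 3887/243]; [0, 1, 0, 3, 94/9, 28/27, 7285/243, -362/243]; [0, 0, 1, 0, 4, 1294/81, 1220/243, 47375/729]; [0, 0, 0, 1, 0, 5, 5465/243, 3040/243]; [0, 0, 0, 0, 1, 0, 6, 7289/243]; [0, 0, 0, 0, 0, 1, 0, 7]; [0, 0, 0, 0, 0, 0, 1, 0]; [0, 0, 0, 0, 0, 0, 0, 1]] (rows listed top to bottom)


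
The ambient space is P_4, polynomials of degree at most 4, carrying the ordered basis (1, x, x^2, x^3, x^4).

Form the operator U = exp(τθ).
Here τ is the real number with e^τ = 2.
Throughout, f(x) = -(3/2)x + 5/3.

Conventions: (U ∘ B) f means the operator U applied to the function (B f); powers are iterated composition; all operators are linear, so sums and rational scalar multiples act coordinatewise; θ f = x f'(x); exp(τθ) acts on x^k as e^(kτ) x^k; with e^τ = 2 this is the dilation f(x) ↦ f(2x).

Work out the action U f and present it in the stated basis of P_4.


the result is g(x) = -3x + 5/3

exp(τθ) x^k = e^(kτ) x^k; with e^τ = 2 this sends x^k to 2^k x^k
x ↦ 2 x
applying this coordinatewise to f: exp(τθ) f = -3x + 5/3


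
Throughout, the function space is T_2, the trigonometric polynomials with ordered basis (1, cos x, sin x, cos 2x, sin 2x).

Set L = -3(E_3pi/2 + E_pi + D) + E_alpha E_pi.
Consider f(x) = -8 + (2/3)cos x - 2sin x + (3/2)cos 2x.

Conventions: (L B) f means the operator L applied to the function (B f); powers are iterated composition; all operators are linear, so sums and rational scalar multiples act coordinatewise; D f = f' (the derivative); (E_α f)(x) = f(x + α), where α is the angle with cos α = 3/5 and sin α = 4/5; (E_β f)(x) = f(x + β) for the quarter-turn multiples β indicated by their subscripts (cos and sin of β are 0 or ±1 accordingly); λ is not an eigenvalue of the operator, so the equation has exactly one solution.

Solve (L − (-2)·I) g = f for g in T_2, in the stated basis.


write g with unknown coordinates in the stated basis and equate coefficients in (L − (-2)·I) g = f
solving from the highest basis element down gives g = 8/3 + (1/15)cos x - (7/15)sin x + (129/1418)cos 2x - (189/709)sin 2x
check: L g = -40/3 + (8/15)cos x - (16/15)sin x + (1869/1418)cos 2x + (378/709)sin 2x
so L g − (-2)·g = -8 + (2/3)cos x - 2sin x + (3/2)cos 2x = f ✓

the result is g(x) = 8/3 + (1/15)cos x - (7/15)sin x + (129/1418)cos 2x - (189/709)sin 2x


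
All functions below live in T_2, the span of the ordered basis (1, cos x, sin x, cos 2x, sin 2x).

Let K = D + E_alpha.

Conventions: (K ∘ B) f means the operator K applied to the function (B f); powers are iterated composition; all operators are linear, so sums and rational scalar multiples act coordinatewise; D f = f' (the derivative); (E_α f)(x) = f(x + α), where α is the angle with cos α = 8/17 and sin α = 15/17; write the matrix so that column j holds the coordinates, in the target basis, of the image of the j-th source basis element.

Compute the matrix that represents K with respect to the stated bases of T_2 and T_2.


image of 1: 1
image of cos x: (8/17)cos x - (32/17)sin x
image of sin x: (32/17)cos x + (8/17)sin x
image of cos 2x: -(161/289)cos 2x - (818/289)sin 2x
image of sin 2x: (818/289)cos 2x - (161/289)sin 2x
each image's coordinates form column j of the matrix

the matrix is [[1, 0, 0, 0, 0]; [0, 8/17, 32/17, 0, 0]; [0, -32/17, 8/17, 0, 0]; [0, 0, 0, -161/289, 818/289]; [0, 0, 0, -818/289, -161/289]] (rows listed top to bottom)


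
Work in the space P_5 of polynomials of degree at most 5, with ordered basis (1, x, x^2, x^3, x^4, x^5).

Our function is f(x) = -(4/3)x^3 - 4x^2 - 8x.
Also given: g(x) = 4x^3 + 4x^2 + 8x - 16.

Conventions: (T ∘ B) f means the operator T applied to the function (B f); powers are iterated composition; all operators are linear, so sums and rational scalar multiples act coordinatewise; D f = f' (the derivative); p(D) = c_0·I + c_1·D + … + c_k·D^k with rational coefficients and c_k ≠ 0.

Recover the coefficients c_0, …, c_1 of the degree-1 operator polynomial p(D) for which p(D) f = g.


D^0 f = -(4/3)x^3 - 4x^2 - 8x
D^1 f = -4x^2 - 8x - 8
matching coefficients of g against c_0 f + c_1 Df + … from the top degree down determines the c_i
solution: c_0 = -3, c_1 = 2

p(D) = -3·I + 2·D, i.e. c_0 = -3, c_1 = 2


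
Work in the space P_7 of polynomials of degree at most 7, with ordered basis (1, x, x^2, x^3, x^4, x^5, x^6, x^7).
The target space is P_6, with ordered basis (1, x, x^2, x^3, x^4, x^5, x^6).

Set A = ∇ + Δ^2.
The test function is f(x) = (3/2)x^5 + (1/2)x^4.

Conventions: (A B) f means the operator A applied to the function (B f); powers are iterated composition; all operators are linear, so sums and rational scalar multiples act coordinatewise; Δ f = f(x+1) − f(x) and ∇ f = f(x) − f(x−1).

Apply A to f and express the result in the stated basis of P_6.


the image equals g(x) = (15/2)x^4 + 17x^3 + 108x^2 + (223/2)x + 53

∇ f = (15/2)x^4 - 13x^3 + 12x^2 - (11/2)x + 1
Δ f = (15/2)x^4 + 17x^3 + 18x^2 + (19/2)x + 2
Δ Δ f = 30x^3 + 96x^2 + 117x + 52
(∇ + Δ^2) f = (15/2)x^4 + 17x^3 + 108x^2 + (223/2)x + 53


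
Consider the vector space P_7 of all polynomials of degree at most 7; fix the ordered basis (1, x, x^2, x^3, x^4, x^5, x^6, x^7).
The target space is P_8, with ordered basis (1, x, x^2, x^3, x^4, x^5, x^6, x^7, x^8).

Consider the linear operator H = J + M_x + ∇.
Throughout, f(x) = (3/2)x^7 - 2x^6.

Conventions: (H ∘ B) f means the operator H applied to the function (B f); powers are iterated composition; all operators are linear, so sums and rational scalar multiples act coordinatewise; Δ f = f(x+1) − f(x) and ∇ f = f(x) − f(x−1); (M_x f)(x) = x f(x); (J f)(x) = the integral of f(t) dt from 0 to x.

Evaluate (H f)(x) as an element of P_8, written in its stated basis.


g(x) = (27/16)x^8 - (16/7)x^7 + (21/2)x^6 - (87/2)x^5 + (165/2)x^4 - (185/2)x^3 + (123/2)x^2 - (45/2)x + 7/2

J f = (3/16)x^8 - (2/7)x^7
M_x f = (3/2)x^8 - 2x^7
∇ f = (21/2)x^6 - (87/2)x^5 + (165/2)x^4 - (185/2)x^3 + (123/2)x^2 - (45/2)x + 7/2
(J + M_x + ∇) f = (27/16)x^8 - (16/7)x^7 + (21/2)x^6 - (87/2)x^5 + (165/2)x^4 - (185/2)x^3 + (123/2)x^2 - (45/2)x + 7/2


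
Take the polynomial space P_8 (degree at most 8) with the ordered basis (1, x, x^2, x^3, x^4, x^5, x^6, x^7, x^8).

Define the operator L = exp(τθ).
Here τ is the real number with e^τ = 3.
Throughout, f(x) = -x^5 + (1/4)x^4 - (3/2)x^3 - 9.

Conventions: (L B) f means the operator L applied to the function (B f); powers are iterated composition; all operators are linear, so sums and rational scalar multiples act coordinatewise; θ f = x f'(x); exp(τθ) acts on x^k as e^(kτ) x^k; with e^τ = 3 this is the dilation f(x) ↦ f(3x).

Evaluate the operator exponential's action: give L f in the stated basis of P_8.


exp(τθ) x^k = e^(kτ) x^k; with e^τ = 3 this sends x^k to 3^k x^k
x^3 ↦ 27 x^3
x^4 ↦ 81 x^4
x^5 ↦ 243 x^5
applying this coordinatewise to f: exp(τθ) f = -243x^5 + (81/4)x^4 - (81/2)x^3 - 9

the result is g(x) = -243x^5 + (81/4)x^4 - (81/2)x^3 - 9


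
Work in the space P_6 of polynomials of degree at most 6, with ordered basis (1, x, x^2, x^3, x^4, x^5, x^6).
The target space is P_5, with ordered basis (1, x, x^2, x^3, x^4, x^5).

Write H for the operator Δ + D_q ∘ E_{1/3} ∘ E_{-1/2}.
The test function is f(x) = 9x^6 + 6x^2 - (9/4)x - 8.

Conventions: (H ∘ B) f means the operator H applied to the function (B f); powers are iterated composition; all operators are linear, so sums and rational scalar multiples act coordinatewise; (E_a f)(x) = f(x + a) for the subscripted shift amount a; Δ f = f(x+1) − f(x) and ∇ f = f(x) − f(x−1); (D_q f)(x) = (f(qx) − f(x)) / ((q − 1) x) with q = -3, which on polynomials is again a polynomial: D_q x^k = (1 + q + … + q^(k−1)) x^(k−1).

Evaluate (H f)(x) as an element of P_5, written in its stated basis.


the result is g(x) = -1584x^5 - 414x^4 + 105x^3 + (775/6)x^2 + (1291/24)x + 1223/144

Δ f = 54x^5 + 135x^4 + 180x^3 + 135x^2 + 66x + 51/4
E_{-1/2} f = 9x^6 - 27x^5 + (135/4)x^4 - (45/2)x^3 + (231/16)x^2 - (159/16)x - 335/64
E_{1/3} E_{-1/2} f = 9x^6 - 9x^5 + (15/4)x^4 - (5/6)x^3 + (293/48)x^2 - (613/144)x - 38663/5184
D_q E_{1/3} E_{-1/2} f = -1638x^5 - 549x^4 - 75x^3 - (35/6)x^2 - (293/24)x - 613/144
(Δ + D_q ∘ E_{1/3} ∘ E_{-1/2}) f = -1584x^5 - 414x^4 + 105x^3 + (775/6)x^2 + (1291/24)x + 1223/144


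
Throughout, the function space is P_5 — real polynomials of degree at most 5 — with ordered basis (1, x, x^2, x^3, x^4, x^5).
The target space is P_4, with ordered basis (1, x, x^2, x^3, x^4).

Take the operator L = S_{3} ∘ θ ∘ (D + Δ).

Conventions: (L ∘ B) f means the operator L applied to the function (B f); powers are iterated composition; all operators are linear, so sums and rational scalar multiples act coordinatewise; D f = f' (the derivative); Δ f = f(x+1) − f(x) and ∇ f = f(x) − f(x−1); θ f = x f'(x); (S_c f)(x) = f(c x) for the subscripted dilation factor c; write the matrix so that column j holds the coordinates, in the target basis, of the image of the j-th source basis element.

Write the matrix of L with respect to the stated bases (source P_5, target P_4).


image of 1: 0
image of x: 0
image of x^2: 12x
image of x^3: 108x^2 + 9x
image of x^4: 648x^3 + 108x^2 + 12x
image of x^5: 3240x^4 + 810x^3 + 180x^2 + 15x
each image's coordinates form column j of the matrix

the matrix is [[0, 0, 0, 0, 0, 0]; [0, 0, 12, 9, 12, 15]; [0, 0, 0, 108, 108, 180]; [0, 0, 0, 0, 648, 810]; [0, 0, 0, 0, 0, 3240]] (rows listed top to bottom)


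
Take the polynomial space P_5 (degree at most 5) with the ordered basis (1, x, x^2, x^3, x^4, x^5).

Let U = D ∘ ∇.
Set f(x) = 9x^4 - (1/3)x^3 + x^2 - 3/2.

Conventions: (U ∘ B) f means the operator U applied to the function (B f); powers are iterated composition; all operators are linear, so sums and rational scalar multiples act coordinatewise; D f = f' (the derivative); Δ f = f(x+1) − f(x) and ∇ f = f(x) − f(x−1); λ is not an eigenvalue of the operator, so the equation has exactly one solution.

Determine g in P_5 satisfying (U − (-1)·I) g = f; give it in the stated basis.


write g with unknown coordinates in the stated basis and equate coefficients in (U − (-1)·I) g = f
solving from the highest basis element down gives g = 9x^4 - (1/3)x^3 - 107x^2 + 110x + 351/2
check: U g = 108x^2 - 110x - 177
so U g − (-1)·g = 9x^4 - (1/3)x^3 + x^2 - 3/2 = f ✓

the result is g(x) = 9x^4 - (1/3)x^3 - 107x^2 + 110x + 351/2


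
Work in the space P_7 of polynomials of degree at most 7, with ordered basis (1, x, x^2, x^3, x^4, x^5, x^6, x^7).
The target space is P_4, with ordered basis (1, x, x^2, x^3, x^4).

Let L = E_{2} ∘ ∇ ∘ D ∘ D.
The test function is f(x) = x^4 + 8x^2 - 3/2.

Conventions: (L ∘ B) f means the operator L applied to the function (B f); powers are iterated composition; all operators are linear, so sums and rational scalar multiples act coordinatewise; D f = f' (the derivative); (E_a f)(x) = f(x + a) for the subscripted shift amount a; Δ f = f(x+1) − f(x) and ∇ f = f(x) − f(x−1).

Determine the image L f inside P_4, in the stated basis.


D f = 4x^3 + 16x
D D f = 12x^2 + 16
∇ D D f = 24x - 12
E_{2} ∇ D D f = 24x + 36

the image equals g(x) = 24x + 36


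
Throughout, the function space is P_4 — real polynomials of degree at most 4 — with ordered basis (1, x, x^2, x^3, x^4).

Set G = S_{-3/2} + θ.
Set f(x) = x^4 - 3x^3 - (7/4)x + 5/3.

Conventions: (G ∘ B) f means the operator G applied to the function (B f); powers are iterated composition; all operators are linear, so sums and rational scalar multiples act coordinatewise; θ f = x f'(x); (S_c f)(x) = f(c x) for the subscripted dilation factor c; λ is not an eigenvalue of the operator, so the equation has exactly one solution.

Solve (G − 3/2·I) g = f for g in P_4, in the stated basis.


the image equals g(x) = (16/121)x^4 + (8/5)x^3 + (7/8)x - 10/3

write g with unknown coordinates in the stated basis and equate coefficients in (G − 3/2·I) g = f
solving from the highest basis element down gives g = (16/121)x^4 + (8/5)x^3 + (7/8)x - 10/3
check: G g = (145/121)x^4 - (3/5)x^3 - (7/16)x - 10/3
so G g − 3/2·g = x^4 - 3x^3 - (7/4)x + 5/3 = f ✓


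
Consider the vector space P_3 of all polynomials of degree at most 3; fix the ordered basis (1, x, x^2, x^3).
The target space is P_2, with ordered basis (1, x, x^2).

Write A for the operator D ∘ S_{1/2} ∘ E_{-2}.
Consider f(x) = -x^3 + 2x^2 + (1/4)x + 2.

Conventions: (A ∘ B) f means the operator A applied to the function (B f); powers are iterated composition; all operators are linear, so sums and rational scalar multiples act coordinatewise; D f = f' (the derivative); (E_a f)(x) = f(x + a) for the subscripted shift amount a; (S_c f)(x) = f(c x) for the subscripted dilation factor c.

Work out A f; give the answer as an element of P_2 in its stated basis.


E_{-2} f = -x^3 + 8x^2 - (79/4)x + 35/2
S_{1/2} E_{-2} f = -(1/8)x^3 + 2x^2 - (79/8)x + 35/2
D S_{1/2} E_{-2} f = -(3/8)x^2 + 4x - 79/8

the image equals g(x) = -(3/8)x^2 + 4x - 79/8


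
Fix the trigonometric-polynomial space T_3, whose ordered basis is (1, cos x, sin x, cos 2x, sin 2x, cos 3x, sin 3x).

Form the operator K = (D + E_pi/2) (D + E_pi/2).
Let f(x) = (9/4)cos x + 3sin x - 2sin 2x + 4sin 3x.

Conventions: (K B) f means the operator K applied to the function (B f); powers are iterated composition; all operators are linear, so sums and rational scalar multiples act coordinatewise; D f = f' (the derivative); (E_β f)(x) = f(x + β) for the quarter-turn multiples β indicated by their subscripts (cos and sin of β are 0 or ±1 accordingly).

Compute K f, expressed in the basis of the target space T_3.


D f = 3cos x - (9/4)sin x - 4cos 2x + 12cos 3x
E_pi/2 f = 3cos x - (9/4)sin x + 2sin 2x - 4cos 3x
(D + E_pi/2) f = 6cos x - (9/2)sin x - 4cos 2x + 2sin 2x + 8cos 3x
D (D + E_pi/2) f = -(9/2)cos x - 6sin x + 4cos 2x + 8sin 2x - 24sin 3x
E_pi/2 (D + E_pi/2) f = -(9/2)cos x - 6sin x + 4cos 2x - 2sin 2x + 8sin 3x
(D + E_pi/2) (D + E_pi/2) f = -9cos x - 12sin x + 8cos 2x + 6sin 2x - 16sin 3x

g(x) = -9cos x - 12sin x + 8cos 2x + 6sin 2x - 16sin 3x


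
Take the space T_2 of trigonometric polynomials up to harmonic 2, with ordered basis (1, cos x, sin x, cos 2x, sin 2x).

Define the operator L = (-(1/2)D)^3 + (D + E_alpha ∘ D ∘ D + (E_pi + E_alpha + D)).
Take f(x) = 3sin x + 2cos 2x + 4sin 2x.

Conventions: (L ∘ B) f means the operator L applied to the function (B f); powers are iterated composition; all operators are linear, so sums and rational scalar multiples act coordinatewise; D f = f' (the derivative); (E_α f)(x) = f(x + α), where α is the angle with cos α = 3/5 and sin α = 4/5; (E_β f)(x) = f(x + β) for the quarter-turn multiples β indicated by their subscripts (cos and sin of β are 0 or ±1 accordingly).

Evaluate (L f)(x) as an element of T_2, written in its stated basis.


g(x) = (51/8)cos x - 3sin x + (304/25)cos 2x + (78/25)sin 2x

D f = 3cos x + 8cos 2x - 4sin 2x
(-(1/2)D) f = -(3/2)cos x - 4cos 2x + 2sin 2x
D (-(1/2)D) f = (3/2)sin x + 4cos 2x + 8sin 2x
(-(1/2)D) (-(1/2)D) f = -(3/4)sin x - 2cos 2x - 4sin 2x
D (-(1/2)D) (-(1/2)D) f = -(3/4)cos x - 8cos 2x + 4sin 2x
(-(1/2)D) (-(1/2)D) (-(1/2)D) f = (3/8)cos x + 4cos 2x - 2sin 2x
D f = 3cos x + 8cos 2x - 4sin 2x
D f = 3cos x + 8cos 2x - 4sin 2x
D D f = -3sin x - 8cos 2x - 16sin 2x
E_alpha D D f = -(12/5)cos x - (9/5)sin x - (328/25)cos 2x + (304/25)sin 2x
E_pi f = -3sin x + 2cos 2x + 4sin 2x
E_alpha f = (12/5)cos x + (9/5)sin x + (82/25)cos 2x - (76/25)sin 2x
D f = 3cos x + 8cos 2x - 4sin 2x
(E_pi + E_alpha + D) f = (27/5)cos x - (6/5)sin x + (332/25)cos 2x - (76/25)sin 2x
(D + E_alpha ∘ D ∘ D + (E_pi + E_alpha + D)) f = 6cos x - 3sin x + (204/25)cos 2x + (128/25)sin 2x
((-(1/2)D)^3 + (D + E_alpha ∘ D ∘ D + (E_pi + E_alpha + D))) f = (51/8)cos x - 3sin x + (304/25)cos 2x + (78/25)sin 2x


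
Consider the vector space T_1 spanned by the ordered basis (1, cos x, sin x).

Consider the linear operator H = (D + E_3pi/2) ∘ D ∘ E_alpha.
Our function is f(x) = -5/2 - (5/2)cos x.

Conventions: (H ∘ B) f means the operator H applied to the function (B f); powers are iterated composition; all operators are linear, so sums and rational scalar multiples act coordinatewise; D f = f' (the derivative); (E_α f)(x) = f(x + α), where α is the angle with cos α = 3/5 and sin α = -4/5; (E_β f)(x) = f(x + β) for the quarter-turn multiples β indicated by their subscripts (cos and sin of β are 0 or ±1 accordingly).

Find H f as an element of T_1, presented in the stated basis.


E_alpha f = -5/2 - (3/2)cos x - 2sin x
D E_alpha f = -2cos x + (3/2)sin x
D (D ∘ E_alpha) f = (3/2)cos x + 2sin x
E_3pi/2 (D ∘ E_alpha) f = -(3/2)cos x - 2sin x
(D + E_3pi/2) (D ∘ E_alpha) f = 0

the result is g(x) = 0


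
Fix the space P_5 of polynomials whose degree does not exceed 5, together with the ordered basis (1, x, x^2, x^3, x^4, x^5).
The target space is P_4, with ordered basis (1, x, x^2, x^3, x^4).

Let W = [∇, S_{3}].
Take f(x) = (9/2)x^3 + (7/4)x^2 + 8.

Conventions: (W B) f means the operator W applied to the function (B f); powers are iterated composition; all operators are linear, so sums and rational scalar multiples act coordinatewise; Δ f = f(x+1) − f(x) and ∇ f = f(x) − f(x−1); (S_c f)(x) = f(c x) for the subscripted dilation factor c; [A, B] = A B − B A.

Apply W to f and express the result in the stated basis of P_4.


the image equals g(x) = 243x^2 - 303x + 103

S_{3} f = (243/2)x^3 + (63/4)x^2 + 8
∇ S_{3} f = (729/2)x^2 - 333x + 423/4
∇ f = (27/2)x^2 - 10x + 11/4
S_{3} ∇ f = (243/2)x^2 - 30x + 11/4
[∇, S_{3}] f = 243x^2 - 303x + 103


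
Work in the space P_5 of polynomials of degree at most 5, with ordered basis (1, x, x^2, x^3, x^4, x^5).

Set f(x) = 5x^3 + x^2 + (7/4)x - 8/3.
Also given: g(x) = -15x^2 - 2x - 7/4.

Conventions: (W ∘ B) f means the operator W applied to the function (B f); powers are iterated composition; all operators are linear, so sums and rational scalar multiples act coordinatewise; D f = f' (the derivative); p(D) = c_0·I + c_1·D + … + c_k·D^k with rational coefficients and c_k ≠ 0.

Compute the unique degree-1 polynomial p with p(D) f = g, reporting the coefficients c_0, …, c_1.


D^0 f = 5x^3 + x^2 + (7/4)x - 8/3
D^1 f = 15x^2 + 2x + 7/4
matching coefficients of g against c_0 f + c_1 Df + … from the top degree down determines the c_i
solution: c_0 = 0, c_1 = -1

p(D) = -D, i.e. c_0 = 0, c_1 = -1


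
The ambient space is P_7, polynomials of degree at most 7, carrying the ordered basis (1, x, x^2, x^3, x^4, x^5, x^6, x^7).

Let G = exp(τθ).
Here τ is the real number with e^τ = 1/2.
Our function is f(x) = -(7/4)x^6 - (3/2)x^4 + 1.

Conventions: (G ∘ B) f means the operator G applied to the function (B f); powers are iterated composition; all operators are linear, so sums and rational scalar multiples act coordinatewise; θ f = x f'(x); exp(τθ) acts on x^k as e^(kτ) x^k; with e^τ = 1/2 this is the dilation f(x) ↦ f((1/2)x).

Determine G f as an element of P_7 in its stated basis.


the result is g(x) = -(7/256)x^6 - (3/32)x^4 + 1

exp(τθ) x^k = e^(kτ) x^k; with e^τ = 1/2 this sends x^k to (1/2)^k x^k
x^4 ↦ 1/16 x^4
x^6 ↦ 1/64 x^6
applying this coordinatewise to f: exp(τθ) f = -(7/256)x^6 - (3/32)x^4 + 1


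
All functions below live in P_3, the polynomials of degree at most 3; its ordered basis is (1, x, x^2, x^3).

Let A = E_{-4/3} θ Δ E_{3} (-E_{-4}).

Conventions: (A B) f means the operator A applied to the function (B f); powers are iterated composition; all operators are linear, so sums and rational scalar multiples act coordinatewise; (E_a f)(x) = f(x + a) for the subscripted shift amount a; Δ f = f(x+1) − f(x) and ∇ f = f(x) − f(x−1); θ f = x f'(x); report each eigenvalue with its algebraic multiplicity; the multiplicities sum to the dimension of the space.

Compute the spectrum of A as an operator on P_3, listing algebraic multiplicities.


λ = 0 (multiplicity 4)

image of 1: 0
image of x: 0
image of x^2: -2x + 8/3
image of x^3: -6x^2 + 19x - 44/3
the matrix is upper triangular; its diagonal is (0, 0, 0, 0)
for a triangular matrix the eigenvalues are the diagonal entries, with algebraic multiplicity their repetition count


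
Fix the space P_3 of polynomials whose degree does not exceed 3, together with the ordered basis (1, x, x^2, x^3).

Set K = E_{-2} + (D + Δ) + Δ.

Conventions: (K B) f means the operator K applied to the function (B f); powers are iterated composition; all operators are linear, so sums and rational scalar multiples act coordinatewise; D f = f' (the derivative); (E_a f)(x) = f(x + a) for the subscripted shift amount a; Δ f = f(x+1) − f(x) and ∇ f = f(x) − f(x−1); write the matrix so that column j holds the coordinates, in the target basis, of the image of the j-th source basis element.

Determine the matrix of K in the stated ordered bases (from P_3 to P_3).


the matrix is [[1, 1, 6, -6]; [0, 1, 2, 18]; [0, 0, 1, 3]; [0, 0, 0, 1]] (rows listed top to bottom)

image of 1: 1
image of x: x + 1
image of x^2: x^2 + 2x + 6
image of x^3: x^3 + 3x^2 + 18x - 6
each image's coordinates form column j of the matrix


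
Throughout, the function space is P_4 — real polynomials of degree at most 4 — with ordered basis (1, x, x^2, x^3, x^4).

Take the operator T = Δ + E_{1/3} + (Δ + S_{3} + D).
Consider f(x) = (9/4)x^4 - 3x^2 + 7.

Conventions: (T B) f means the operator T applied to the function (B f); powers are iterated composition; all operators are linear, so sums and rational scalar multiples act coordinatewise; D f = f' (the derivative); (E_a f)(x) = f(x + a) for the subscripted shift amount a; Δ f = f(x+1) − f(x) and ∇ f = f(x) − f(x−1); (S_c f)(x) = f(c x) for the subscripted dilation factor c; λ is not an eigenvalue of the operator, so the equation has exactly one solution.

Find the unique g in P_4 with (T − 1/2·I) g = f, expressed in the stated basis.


write g with unknown coordinates in the stated basis and equate coefficients in (T − 1/2·I) g = f
solving from the highest basis element down gives g = (9/326)x^4 - (24/1793)x^3 - (11532/34067)x^2 + (61804/102201)x + 386359/102201
check: T g = (369/163)x^4 - (12/1793)x^3 - (107967/34067)x^2 + (30902/102201)x + 1817173/204402
so T g − 1/2·g = (9/4)x^4 - 3x^2 + 7 = f ✓

g(x) = (9/326)x^4 - (24/1793)x^3 - (11532/34067)x^2 + (61804/102201)x + 386359/102201


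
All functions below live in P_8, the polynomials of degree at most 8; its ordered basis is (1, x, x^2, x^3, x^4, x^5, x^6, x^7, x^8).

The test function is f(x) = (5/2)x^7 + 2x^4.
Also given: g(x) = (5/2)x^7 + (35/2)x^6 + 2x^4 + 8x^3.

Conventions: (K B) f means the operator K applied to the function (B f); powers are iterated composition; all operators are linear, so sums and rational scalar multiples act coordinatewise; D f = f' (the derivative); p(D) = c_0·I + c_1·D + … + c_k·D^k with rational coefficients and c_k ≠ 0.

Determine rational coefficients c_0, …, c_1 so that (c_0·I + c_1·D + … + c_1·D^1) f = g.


D^0 f = (5/2)x^7 + 2x^4
D^1 f = (35/2)x^6 + 8x^3
matching coefficients of g against c_0 f + c_1 Df + … from the top degree down determines the c_i
solution: c_0 = 1, c_1 = 1

c_0 = 1, c_1 = 1


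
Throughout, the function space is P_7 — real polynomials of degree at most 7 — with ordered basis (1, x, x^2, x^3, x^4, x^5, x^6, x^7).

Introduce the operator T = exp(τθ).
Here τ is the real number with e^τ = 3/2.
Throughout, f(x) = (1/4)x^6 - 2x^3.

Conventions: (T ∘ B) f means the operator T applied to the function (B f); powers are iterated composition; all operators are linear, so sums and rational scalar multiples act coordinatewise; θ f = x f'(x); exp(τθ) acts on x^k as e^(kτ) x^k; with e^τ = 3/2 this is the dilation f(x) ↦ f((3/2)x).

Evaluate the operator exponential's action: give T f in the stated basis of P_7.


the result is g(x) = (729/256)x^6 - (27/4)x^3

exp(τθ) x^k = e^(kτ) x^k; with e^τ = 3/2 this sends x^k to (3/2)^k x^k
x^3 ↦ 27/8 x^3
x^6 ↦ 729/64 x^6
applying this coordinatewise to f: exp(τθ) f = (729/256)x^6 - (27/4)x^3


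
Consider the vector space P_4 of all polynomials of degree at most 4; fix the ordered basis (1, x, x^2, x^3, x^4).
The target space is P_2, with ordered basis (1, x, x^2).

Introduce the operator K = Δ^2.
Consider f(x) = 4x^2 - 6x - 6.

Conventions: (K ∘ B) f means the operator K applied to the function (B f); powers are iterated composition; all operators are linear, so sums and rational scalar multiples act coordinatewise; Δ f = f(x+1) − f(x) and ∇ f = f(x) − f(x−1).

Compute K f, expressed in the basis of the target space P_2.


the result is g(x) = 8

Δ f = 8x - 2
Δ Δ f = 8


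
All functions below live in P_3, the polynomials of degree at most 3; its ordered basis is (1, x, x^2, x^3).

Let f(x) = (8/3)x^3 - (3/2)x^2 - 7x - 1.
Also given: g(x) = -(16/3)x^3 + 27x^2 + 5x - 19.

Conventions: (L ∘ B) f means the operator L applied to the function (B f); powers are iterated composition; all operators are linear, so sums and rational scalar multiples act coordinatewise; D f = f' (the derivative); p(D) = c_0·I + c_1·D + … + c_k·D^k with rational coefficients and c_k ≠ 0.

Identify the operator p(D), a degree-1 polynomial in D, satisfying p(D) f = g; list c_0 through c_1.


c_0 = -2, c_1 = 3

D^0 f = (8/3)x^3 - (3/2)x^2 - 7x - 1
D^1 f = 8x^2 - 3x - 7
matching coefficients of g against c_0 f + c_1 Df + … from the top degree down determines the c_i
solution: c_0 = -2, c_1 = 3


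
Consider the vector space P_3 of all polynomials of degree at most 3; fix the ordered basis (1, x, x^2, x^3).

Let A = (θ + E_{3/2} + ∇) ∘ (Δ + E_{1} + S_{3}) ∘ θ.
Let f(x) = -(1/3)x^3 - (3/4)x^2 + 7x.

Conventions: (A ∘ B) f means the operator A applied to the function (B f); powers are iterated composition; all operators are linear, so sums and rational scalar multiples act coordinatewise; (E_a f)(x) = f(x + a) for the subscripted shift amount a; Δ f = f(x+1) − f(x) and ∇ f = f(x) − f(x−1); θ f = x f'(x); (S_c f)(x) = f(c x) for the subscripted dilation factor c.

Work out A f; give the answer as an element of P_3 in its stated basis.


θ f = -x^3 - (3/2)x^2 + 7x
Δ θ f = -3x^2 - 6x + 9/2
E_{1} θ f = -x^3 - (9/2)x^2 + x + 9/2
S_{3} θ f = -27x^3 - (27/2)x^2 + 21x
(Δ + E_{1} + S_{3}) θ f = -28x^3 - 21x^2 + 16x + 9
θ (Δ + E_{1} + S_{3}) θ f = -84x^3 - 42x^2 + 16x
E_{3/2} (Δ + E_{1} + S_{3}) θ f = -28x^3 - 147x^2 - 236x - 435/4
∇ (Δ + E_{1} + S_{3}) θ f = -84x^2 + 42x + 9
(θ + E_{3/2} + ∇) (Δ + E_{1} + S_{3}) θ f = -112x^3 - 273x^2 - 178x - 399/4

the result is g(x) = -112x^3 - 273x^2 - 178x - 399/4


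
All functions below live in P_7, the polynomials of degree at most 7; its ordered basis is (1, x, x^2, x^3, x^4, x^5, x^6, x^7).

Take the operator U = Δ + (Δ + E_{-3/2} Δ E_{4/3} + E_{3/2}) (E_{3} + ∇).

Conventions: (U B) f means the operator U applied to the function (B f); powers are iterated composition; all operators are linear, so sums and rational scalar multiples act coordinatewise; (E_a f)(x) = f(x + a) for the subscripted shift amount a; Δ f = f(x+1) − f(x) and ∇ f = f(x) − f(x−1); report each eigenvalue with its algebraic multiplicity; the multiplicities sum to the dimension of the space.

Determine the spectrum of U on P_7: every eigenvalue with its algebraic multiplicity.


λ = 1 (multiplicity 8)

image of 1: 1
image of x: x + 17/2
image of x^2: x^2 + 17x + 491/12
image of x^3: x^3 + (51/2)x^2 + (491/4)x + 3959/24
image of x^4: x^4 + 34x^3 + (491/2)x^2 + (3959/6)x + 322651/432
image of x^5: x^5 + (85/2)x^4 + (2455/6)x^3 + (19795/12)x^2 + (1613255/432)x + 8497117/2592
image of x^6: x^6 + 51x^5 + (2455/4)x^4 + (19795/6)x^3 + (1613255/144)x^2 + (8497117/432)x + 74357057/5184
image of x^7: x^7 + (119/2)x^6 + (3437/4)x^5 + (138565/24)x^4 + (11292785/432)x^3 + (59479819/864)x^2 + (520499399/5184)x + 5811135557/93312
the matrix is upper triangular; its diagonal is (1, 1, 1, 1, 1, 1, 1, 1)
for a triangular matrix the eigenvalues are the diagonal entries, with algebraic multiplicity their repetition count
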